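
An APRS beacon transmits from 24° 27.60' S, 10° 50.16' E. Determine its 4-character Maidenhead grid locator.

JG55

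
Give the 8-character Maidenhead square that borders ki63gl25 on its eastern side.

KI63gl35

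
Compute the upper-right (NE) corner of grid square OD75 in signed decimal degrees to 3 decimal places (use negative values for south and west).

-54.000, 116.000

Field O=14, D=3: +14·20° lon, +3·10° lat → SW at lon 100°, lat -60°.
Square 7, 5: +7·2° lon, +5·1° lat → SW at lon 114°, lat -55°.
Cell spans 2° lon × 1° lat. NE corner is SW corner plus one full cell.
latitude -54.000, longitude 116.000.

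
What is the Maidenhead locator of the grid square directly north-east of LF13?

LF24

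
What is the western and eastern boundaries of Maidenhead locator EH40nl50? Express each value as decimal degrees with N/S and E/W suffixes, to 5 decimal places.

Field E=4, H=7: +4·20° lon, +7·10° lat → SW at lon -100°, lat -20°.
Square 4, 0: +4·2° lon, +0·1° lat → SW at lon -92°, lat -20°.
Subsquare n=13, l=11: +13·0.0833333° lon, +11·0.0416667° lat → SW at lon -90.9167°, lat -19.5417°.
Extended square 5, 0: +5·0.00833333° lon, +0·0.00416667° lat → SW at lon -90.875°, lat -19.5417°.
Cell spans 0.00833333° lon × 0.00416667° lat.
west 90.87500° W, east 90.86667° W.

90.87500° W, 90.86667° W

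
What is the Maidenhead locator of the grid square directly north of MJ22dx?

MJ23da

Latitude subsquare x = 23; +1 → 24, wraps to 0 = a, carry into square.
Latitude square 2; +1 → 3.
The longitude characters are unchanged.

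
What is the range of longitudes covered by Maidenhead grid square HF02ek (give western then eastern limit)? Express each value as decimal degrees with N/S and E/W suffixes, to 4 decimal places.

39.6667° W, 39.5833° W

Field H=7, F=5: +7·20° lon, +5·10° lat → SW at lon -40°, lat -40°.
Square 0, 2: +0·2° lon, +2·1° lat → SW at lon -40°, lat -38°.
Subsquare e=4, k=10: +4·0.0833333° lon, +10·0.0416667° lat → SW at lon -39.6667°, lat -37.5833°.
Cell spans 0.0833333° lon × 0.0416667° lat.
west 39.6667° W, east 39.5833° W.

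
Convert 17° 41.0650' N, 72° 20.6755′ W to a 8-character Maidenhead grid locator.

FK37tq84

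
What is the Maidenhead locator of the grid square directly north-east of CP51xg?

CP61ah

Longitude subsquare x = 23; +1 → 24, wraps to 0 = a, carry into square.
Longitude square 5; +1 → 6.
Latitude subsquare g = 6; +1 → 7 = h.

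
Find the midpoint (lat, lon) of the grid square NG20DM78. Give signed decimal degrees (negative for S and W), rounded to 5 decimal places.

Field N=13, G=6: +13·20° lon, +6·10° lat → SW at lon 80°, lat -30°.
Square 2, 0: +2·2° lon, +0·1° lat → SW at lon 84°, lat -30°.
Subsquare d=3, m=12: +3·0.0833333° lon, +12·0.0416667° lat → SW at lon 84.25°, lat -29.5°.
Extended square 7, 8: +7·0.00833333° lon, +8·0.00416667° lat → SW at lon 84.3083°, lat -29.4667°.
Cell spans 0.00833333° lon × 0.00416667° lat. Centre is SW corner plus half of each.
latitude -29.46458, longitude 84.31250.

-29.46458, 84.31250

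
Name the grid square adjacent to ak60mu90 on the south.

AK60mt99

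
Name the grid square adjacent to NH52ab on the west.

NH42xb

Longitude subsquare a = 0; −1 → -1, wraps to 23 = x, carry into square.
Longitude square 5; −1 → 4.
The latitude characters are unchanged.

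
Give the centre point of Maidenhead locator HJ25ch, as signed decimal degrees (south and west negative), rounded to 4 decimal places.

Field H=7, J=9: +7·20° lon, +9·10° lat → SW at lon -40°, lat 0°.
Square 2, 5: +2·2° lon, +5·1° lat → SW at lon -36°, lat 5°.
Subsquare c=2, h=7: +2·0.0833333° lon, +7·0.0416667° lat → SW at lon -35.8333°, lat 5.29167°.
Cell spans 0.0833333° lon × 0.0416667° lat. Centre is SW corner plus half of each.
latitude 5.3125, longitude -35.7917.

5.3125, -35.7917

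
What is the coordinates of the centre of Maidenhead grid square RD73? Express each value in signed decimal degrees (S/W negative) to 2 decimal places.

Field R=17, D=3: +17·20° lon, +3·10° lat → SW at lon 160°, lat -60°.
Square 7, 3: +7·2° lon, +3·1° lat → SW at lon 174°, lat -57°.
Cell spans 2° lon × 1° lat. Centre is SW corner plus half of each.
latitude -56.50, longitude 175.00.

-56.50, 175.00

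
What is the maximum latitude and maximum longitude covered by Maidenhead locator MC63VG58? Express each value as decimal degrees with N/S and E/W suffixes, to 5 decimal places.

Field M=12, C=2: +12·20° lon, +2·10° lat → SW at lon 60°, lat -70°.
Square 6, 3: +6·2° lon, +3·1° lat → SW at lon 72°, lat -67°.
Subsquare v=21, g=6: +21·0.0833333° lon, +6·0.0416667° lat → SW at lon 73.75°, lat -66.75°.
Extended square 5, 8: +5·0.00833333° lon, +8·0.00416667° lat → SW at lon 73.7917°, lat -66.7167°.
Cell spans 0.00833333° lon × 0.00416667° lat. NE corner is SW corner plus one full cell.
latitude 66.71250° S, longitude 73.80000° E.

66.71250° S, 73.80000° E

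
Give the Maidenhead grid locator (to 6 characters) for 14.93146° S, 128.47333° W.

Add 180° to longitude and 90° to latitude: 51.5267, 75.0685.
Field: lon ⌊51.5267/20⌋ = 2 → C; lat ⌊75.0685/10⌋ = 7 → H.
Square: lon ⌊11.5267/2⌋ = 5; lat ⌊5.0685/1⌋ = 5.
Subsquare: lon ⌊1.5267/0.0833333⌋ = 18 → s; lat ⌊0.0685/0.0416667⌋ = 1 → b.

CH55sb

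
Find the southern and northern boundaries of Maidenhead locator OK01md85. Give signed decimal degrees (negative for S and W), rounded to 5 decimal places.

11.14583, 11.15000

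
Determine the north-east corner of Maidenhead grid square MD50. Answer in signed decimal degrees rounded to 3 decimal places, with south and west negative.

-59.000, 72.000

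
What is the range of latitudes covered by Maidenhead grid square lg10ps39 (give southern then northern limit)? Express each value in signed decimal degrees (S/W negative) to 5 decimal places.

-29.21250, -29.20833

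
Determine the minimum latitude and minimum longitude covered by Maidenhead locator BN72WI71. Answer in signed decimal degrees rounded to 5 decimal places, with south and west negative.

Field B=1, N=13: +1·20° lon, +13·10° lat → SW at lon -160°, lat 40°.
Square 7, 2: +7·2° lon, +2·1° lat → SW at lon -146°, lat 42°.
Subsquare w=22, i=8: +22·0.0833333° lon, +8·0.0416667° lat → SW at lon -144.167°, lat 42.3333°.
Extended square 7, 1: +7·0.00833333° lon, +1·0.00416667° lat → SW at lon -144.108°, lat 42.3375°.
latitude 42.33750, longitude -144.10833.

42.33750, -144.10833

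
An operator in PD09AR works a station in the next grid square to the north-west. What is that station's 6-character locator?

OD99xs

Longitude subsquare a = 0; −1 → -1, wraps to 23 = x, carry into square.
Longitude square 0; −1 → -1, wraps to 9, carry into field.
Longitude field P = 15; −1 → 14 = O.
Latitude subsquare r = 17; +1 → 18 = s.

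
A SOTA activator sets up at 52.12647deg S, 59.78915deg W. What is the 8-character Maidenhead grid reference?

GD07cu59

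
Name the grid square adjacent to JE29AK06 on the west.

JE19xk96

Longitude extended square 0; −1 → -1, wraps to 9, carry into subsquare.
Longitude subsquare a = 0; −1 → -1, wraps to 23 = x, carry into square.
Longitude square 2; −1 → 1.
The latitude characters are unchanged.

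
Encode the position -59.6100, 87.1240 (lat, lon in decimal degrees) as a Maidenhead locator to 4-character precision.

Shift to the Maidenhead origin (180°W, 90°S): lon 267.12, lat 30.39.
Field: lon ⌊267.12/20⌋ = 13 → N; lat ⌊30.39/10⌋ = 3 → D.
Square: lon ⌊7.12/2⌋ = 3; lat ⌊0.39/1⌋ = 0.

ND30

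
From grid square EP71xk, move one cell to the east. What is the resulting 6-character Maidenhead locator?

Longitude subsquare x = 23; +1 → 24, wraps to 0 = a, carry into square.
Longitude square 7; +1 → 8.
The latitude characters are unchanged.

EP81ak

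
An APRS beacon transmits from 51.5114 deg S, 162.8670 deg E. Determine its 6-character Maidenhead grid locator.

RD18kl

Add 180° to longitude and 90° to latitude: 342.8670, 38.4886.
Field: 342.8670/20 → 17 → R, 38.4886/10 → 3 → D; chars RD.
Square: 2.8670/2 → 1, 8.4886/1 → 8; chars 18.
Subsquare: 0.8670/0.0833333 → 10 → k, 0.4886/0.0416667 → 11 → l; chars kl.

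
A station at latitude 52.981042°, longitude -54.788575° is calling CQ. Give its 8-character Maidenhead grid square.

GO22ox55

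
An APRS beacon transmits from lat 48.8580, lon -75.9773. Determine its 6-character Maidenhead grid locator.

FN28au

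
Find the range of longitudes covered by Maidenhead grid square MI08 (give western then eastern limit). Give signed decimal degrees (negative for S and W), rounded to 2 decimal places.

60.00, 62.00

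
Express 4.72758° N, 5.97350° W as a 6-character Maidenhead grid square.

IJ74ar

Add 180° to longitude and 90° to latitude: 174.0265, 94.7276.
Field: lon ⌊174.0265/20⌋ = 8 → I; lat ⌊94.7276/10⌋ = 9 → J.
Square: lon ⌊14.0265/2⌋ = 7; lat ⌊4.7276/1⌋ = 4.
Subsquare: lon ⌊0.0265/0.0833333⌋ = 0 → a; lat ⌊0.7276/0.0416667⌋ = 17 → r.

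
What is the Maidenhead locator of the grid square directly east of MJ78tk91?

MJ78uk01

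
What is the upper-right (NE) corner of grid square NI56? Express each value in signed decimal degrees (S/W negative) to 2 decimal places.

-3.00, 92.00

Field N=13, I=8: +13·20° lon, +8·10° lat → SW at lon 80°, lat -10°.
Square 5, 6: +5·2° lon, +6·1° lat → SW at lon 90°, lat -4°.
Cell spans 2° lon × 1° lat. NE corner is SW corner plus one full cell.
latitude -3.00, longitude 92.00.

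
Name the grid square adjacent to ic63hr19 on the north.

IC63hs10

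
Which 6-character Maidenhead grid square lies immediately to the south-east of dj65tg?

DJ65uf

Longitude subsquare t = 19; +1 → 20 = u.
Latitude subsquare g = 6; −1 → 5 = f.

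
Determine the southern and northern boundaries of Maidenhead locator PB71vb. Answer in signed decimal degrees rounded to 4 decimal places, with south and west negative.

-78.9583, -78.9167

Field P=15, B=1: +15·20° lon, +1·10° lat → SW at lon 120°, lat -80°.
Square 7, 1: +7·2° lon, +1·1° lat → SW at lon 134°, lat -79°.
Subsquare v=21, b=1: +21·0.0833333° lon, +1·0.0416667° lat → SW at lon 135.75°, lat -78.9583°.
Cell spans 0.0833333° lon × 0.0416667° lat.
south -78.9583, north -78.9167.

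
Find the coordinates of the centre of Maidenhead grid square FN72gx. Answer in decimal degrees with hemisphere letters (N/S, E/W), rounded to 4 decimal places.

Field F=5, N=13: +5·20° lon, +13·10° lat → SW at lon -80°, lat 40°.
Square 7, 2: +7·2° lon, +2·1° lat → SW at lon -66°, lat 42°.
Subsquare g=6, x=23: +6·0.0833333° lon, +23·0.0416667° lat → SW at lon -65.5°, lat 42.9583°.
Cell spans 0.0833333° lon × 0.0416667° lat. Centre is SW corner plus half of each.
latitude 42.9792° N, longitude 65.4583° W.

42.9792° N, 65.4583° W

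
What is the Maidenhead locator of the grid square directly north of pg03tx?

PG04ta

Latitude subsquare x = 23; +1 → 24, wraps to 0 = a, carry into square.
Latitude square 3; +1 → 4.
The longitude characters are unchanged.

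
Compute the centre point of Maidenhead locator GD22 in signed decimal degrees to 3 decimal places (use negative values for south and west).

-57.500, -55.000

Field G=6, D=3: +6·20° lon, +3·10° lat → SW at lon -60°, lat -60°.
Square 2, 2: +2·2° lon, +2·1° lat → SW at lon -56°, lat -58°.
Cell spans 2° lon × 1° lat. Centre is SW corner plus half of each.
latitude -57.500, longitude -55.000.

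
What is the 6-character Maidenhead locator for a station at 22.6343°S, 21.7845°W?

Shift to the Maidenhead origin (180°W, 90°S): lon 158.2155, lat 67.3657.
Field: 158.2155/20 → 7 → H, 67.3657/10 → 6 → G; chars HG.
Square: 18.2155/2 → 9, 7.3657/1 → 7; chars 97.
Subsquare: 0.2155/0.0833333 → 2 → c, 0.3657/0.0416667 → 8 → i; chars ci.

HG97ci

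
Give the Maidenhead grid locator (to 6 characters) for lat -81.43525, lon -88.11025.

EA58wn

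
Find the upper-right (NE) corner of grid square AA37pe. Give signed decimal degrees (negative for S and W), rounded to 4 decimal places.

Field A=0, A=0: +0·20° lon, +0·10° lat → SW at lon -180°, lat -90°.
Square 3, 7: +3·2° lon, +7·1° lat → SW at lon -174°, lat -83°.
Subsquare p=15, e=4: +15·0.0833333° lon, +4·0.0416667° lat → SW at lon -172.75°, lat -82.8333°.
Cell spans 0.0833333° lon × 0.0416667° lat. NE corner is SW corner plus one full cell.
latitude -82.7917, longitude -172.6667.

-82.7917, -172.6667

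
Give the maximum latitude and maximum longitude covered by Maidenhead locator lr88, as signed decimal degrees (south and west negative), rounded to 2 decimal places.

89.00, 58.00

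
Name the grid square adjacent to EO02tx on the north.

Latitude subsquare x = 23; +1 → 24, wraps to 0 = a, carry into square.
Latitude square 2; +1 → 3.
The longitude characters are unchanged.

EO03ta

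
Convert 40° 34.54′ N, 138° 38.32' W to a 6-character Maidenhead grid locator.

CN00qn

Add 180° to longitude and 90° to latitude: 41.3613, 130.5757.
Field (20°×10°, letters A–R): lon ⌊41.3613/20⌋ = 2 → C; lat ⌊130.5757/10⌋ = 13 → N.
Square (2°×1°, digits 0–9): lon ⌊1.3613/2⌋ = 0; lat ⌊0.5757/1⌋ = 0.
Subsquare (5′×2.5′, letters a–x): lon ⌊1.3613/0.0833333⌋ = 16 → q; lat ⌊0.5757/0.0416667⌋ = 13 → n.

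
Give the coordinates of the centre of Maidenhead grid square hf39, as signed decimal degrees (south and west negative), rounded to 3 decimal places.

Field H=7, F=5: +7·20° lon, +5·10° lat → SW at lon -40°, lat -40°.
Square 3, 9: +3·2° lon, +9·1° lat → SW at lon -34°, lat -31°.
Cell spans 2° lon × 1° lat. Centre is SW corner plus half of each.
latitude -30.500, longitude -33.000.

-30.500, -33.000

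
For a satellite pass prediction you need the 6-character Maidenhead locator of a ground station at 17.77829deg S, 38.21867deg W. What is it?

Add 180° to longitude and 90° to latitude: 141.7813, 72.2217.
Field: 141.7813/20 → 7 → H, 72.2217/10 → 7 → H; chars HH.
Square: 1.7813/2 → 0, 2.2217/1 → 2; chars 02.
Subsquare: 1.7813/0.0833333 → 21 → v, 0.2217/0.0416667 → 5 → f; chars vf.

HH02vf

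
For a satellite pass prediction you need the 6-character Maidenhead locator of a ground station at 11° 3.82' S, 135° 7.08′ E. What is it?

Shift to the Maidenhead origin (180°W, 90°S): lon 315.1180, lat 78.9363.
Field (20°×10°, letters A–R): 315.1180/20 → 15 → P, 78.9363/10 → 7 → H; chars PH.
Square (2°×1°, digits 0–9): 15.1180/2 → 7, 8.9363/1 → 8; chars 78.
Subsquare (5′×2.5′, letters a–x): 1.1180/0.0833333 → 13 → n, 0.9363/0.0416667 → 22 → w; chars nw.

PH78nw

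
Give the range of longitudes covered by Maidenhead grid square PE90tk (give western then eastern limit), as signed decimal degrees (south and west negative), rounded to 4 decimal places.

Field P=15, E=4: +15·20° lon, +4·10° lat → SW at lon 120°, lat -50°.
Square 9, 0: +9·2° lon, +0·1° lat → SW at lon 138°, lat -50°.
Subsquare t=19, k=10: +19·0.0833333° lon, +10·0.0416667° lat → SW at lon 139.583°, lat -49.5833°.
Cell spans 0.0833333° lon × 0.0416667° lat.
west 139.5833, east 139.6667.

139.5833, 139.6667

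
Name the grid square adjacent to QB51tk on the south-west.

Longitude subsquare t = 19; −1 → 18 = s.
Latitude subsquare k = 10; −1 → 9 = j.

QB51sj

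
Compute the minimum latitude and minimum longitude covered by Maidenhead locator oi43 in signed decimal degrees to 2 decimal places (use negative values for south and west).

Field O=14, I=8: +14·20° lon, +8·10° lat → SW at lon 100°, lat -10°.
Square 4, 3: +4·2° lon, +3·1° lat → SW at lon 108°, lat -7°.
latitude -7.00, longitude 108.00.

-7.00, 108.00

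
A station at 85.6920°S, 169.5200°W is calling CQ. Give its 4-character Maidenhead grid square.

Shift to the Maidenhead origin (180°W, 90°S): lon 10.48, lat 4.31.
Field (20°×10°, letters A–R): lon ⌊10.48/20⌋ = 0 → A; lat ⌊4.31/10⌋ = 0 → A.
Square (2°×1°, digits 0–9): lon ⌊10.48/2⌋ = 5; lat ⌊4.31/1⌋ = 4.

AA54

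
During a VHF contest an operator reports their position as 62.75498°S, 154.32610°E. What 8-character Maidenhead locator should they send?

QC77df98

Shift to the Maidenhead origin (180°W, 90°S): lon 334.32610, lat 27.24502.
Field: 334.32610/20 → 16 → Q, 27.24502/10 → 2 → C; chars QC.
Square: 14.32610/2 → 7, 7.24502/1 → 7; chars 77.
Subsquare: 0.32610/0.0833333 → 3 → d, 0.24502/0.0416667 → 5 → f; chars df.
Extended square: 0.07610/0.00833333 → 9, 0.03669/0.00416667 → 8; chars 98.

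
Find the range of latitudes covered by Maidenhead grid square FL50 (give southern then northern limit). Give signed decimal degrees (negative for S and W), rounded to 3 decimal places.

Field F=5, L=11: +5·20° lon, +11·10° lat → SW at lon -80°, lat 20°.
Square 5, 0: +5·2° lon, +0·1° lat → SW at lon -70°, lat 20°.
Cell spans 2° lon × 1° lat.
south 20.000, north 21.000.

20.000, 21.000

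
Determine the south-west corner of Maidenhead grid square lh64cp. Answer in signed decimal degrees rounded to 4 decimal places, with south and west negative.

-15.3750, 52.1667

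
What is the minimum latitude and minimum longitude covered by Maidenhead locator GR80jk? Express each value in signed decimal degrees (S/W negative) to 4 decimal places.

Field G=6, R=17: +6·20° lon, +17·10° lat → SW at lon -60°, lat 80°.
Square 8, 0: +8·2° lon, +0·1° lat → SW at lon -44°, lat 80°.
Subsquare j=9, k=10: +9·0.0833333° lon, +10·0.0416667° lat → SW at lon -43.25°, lat 80.4167°.
latitude 80.4167, longitude -43.2500.

80.4167, -43.2500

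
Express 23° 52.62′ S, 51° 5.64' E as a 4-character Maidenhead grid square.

Add 180° to longitude and 90° to latitude: 231.09, 66.12.
Field: lon ⌊231.09/20⌋ = 11 → L; lat ⌊66.12/10⌋ = 6 → G.
Square: lon ⌊11.09/2⌋ = 5; lat ⌊6.12/1⌋ = 6.

LG56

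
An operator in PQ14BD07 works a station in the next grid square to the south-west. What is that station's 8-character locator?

PQ14ad96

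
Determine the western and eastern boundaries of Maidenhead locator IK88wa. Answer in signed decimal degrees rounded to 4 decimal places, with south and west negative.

Field I=8, K=10: +8·20° lon, +10·10° lat → SW at lon -20°, lat 10°.
Square 8, 8: +8·2° lon, +8·1° lat → SW at lon -4°, lat 18°.
Subsquare w=22, a=0: +22·0.0833333° lon, +0·0.0416667° lat → SW at lon -2.16667°, lat 18°.
Cell spans 0.0833333° lon × 0.0416667° lat.
west -2.1667, east -2.0833.

-2.1667, -2.0833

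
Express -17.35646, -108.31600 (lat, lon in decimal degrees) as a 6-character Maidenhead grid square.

DH52up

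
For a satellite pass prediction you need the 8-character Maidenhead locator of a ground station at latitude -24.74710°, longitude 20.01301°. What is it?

Shift to the Maidenhead origin (180°W, 90°S): lon 200.01301, lat 65.25290.
Field: 200.01301/20 → 10 → K, 65.25290/10 → 6 → G; chars KG.
Square: 0.01301/2 → 0, 5.25290/1 → 5; chars 05.
Subsquare: 0.01301/0.0833333 → 0 → a, 0.25290/0.0416667 → 6 → g; chars ag.
Extended square: 0.01301/0.00833333 → 1, 0.00290/0.00416667 → 0; chars 10.

KG05ag10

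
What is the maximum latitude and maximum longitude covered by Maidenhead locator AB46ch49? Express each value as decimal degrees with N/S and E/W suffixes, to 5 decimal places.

Field A=0, B=1: +0·20° lon, +1·10° lat → SW at lon -180°, lat -80°.
Square 4, 6: +4·2° lon, +6·1° lat → SW at lon -172°, lat -74°.
Subsquare c=2, h=7: +2·0.0833333° lon, +7·0.0416667° lat → SW at lon -171.833°, lat -73.7083°.
Extended square 4, 9: +4·0.00833333° lon, +9·0.00416667° lat → SW at lon -171.8°, lat -73.6708°.
Cell spans 0.00833333° lon × 0.00416667° lat. NE corner is SW corner plus one full cell.
latitude 73.66667° S, longitude 171.79167° W.

73.66667° S, 171.79167° W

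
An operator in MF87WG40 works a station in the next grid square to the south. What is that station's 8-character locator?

MF87wf49

Latitude extended square 0; −1 → -1, wraps to 9, carry into subsquare.
Latitude subsquare g = 6; −1 → 5 = f.
The longitude characters are unchanged.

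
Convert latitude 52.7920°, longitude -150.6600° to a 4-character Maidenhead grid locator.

Add 180° to longitude and 90° to latitude: 29.34, 142.79.
Field: 29.34/20 → 1 → B, 142.79/10 → 14 → O; chars BO.
Square: 9.34/2 → 4, 2.79/1 → 2; chars 42.

BO42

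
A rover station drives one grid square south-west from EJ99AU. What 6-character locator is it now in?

Longitude subsquare a = 0; −1 → -1, wraps to 23 = x, carry into square.
Longitude square 9; −1 → 8.
Latitude subsquare u = 20; −1 → 19 = t.

EJ89xt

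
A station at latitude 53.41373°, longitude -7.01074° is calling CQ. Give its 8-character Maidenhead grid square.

Shift to the Maidenhead origin (180°W, 90°S): lon 172.98926, lat 143.41373.
Field (20°×10°, letters A–R): 172.98926/20 → 8 → I, 143.41373/10 → 14 → O; chars IO.
Square (2°×1°, digits 0–9): 12.98926/2 → 6, 3.41373/1 → 3; chars 63.
Subsquare (5′×2.5′, letters a–x): 0.98926/0.0833333 → 11 → l, 0.41373/0.0416667 → 9 → j; chars lj.
Extended square (30″×15″, digits 0–9): 0.07259/0.00833333 → 8, 0.03873/0.00416667 → 9; chars 89.

IO63lj89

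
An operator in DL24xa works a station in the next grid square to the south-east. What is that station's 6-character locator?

Longitude subsquare x = 23; +1 → 24, wraps to 0 = a, carry into square.
Longitude square 2; +1 → 3.
Latitude subsquare a = 0; −1 → -1, wraps to 23 = x, carry into square.
Latitude square 4; −1 → 3.

DL33ax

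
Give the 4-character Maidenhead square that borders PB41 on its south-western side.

PB30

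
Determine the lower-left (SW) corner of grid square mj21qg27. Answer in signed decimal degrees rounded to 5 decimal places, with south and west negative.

Field M=12, J=9: +12·20° lon, +9·10° lat → SW at lon 60°, lat 0°.
Square 2, 1: +2·2° lon, +1·1° lat → SW at lon 64°, lat 1°.
Subsquare q=16, g=6: +16·0.0833333° lon, +6·0.0416667° lat → SW at lon 65.3333°, lat 1.25°.
Extended square 2, 7: +2·0.00833333° lon, +7·0.00416667° lat → SW at lon 65.35°, lat 1.27917°.
latitude 1.27917, longitude 65.35000.

1.27917, 65.35000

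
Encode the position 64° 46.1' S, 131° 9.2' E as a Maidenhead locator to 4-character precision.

PC55

Shift to the Maidenhead origin (180°W, 90°S): lon 311.15, lat 25.23.
Field: 311.15/20 → 15 → P, 25.23/10 → 2 → C; chars PC.
Square: 11.15/2 → 5, 5.23/1 → 5; chars 55.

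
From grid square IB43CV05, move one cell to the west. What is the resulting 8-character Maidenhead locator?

IB43bv95

Longitude extended square 0; −1 → -1, wraps to 9, carry into subsquare.
Longitude subsquare c = 2; −1 → 1 = b.
The latitude characters are unchanged.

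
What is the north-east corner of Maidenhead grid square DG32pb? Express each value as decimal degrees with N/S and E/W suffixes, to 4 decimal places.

27.9167° S, 112.6667° W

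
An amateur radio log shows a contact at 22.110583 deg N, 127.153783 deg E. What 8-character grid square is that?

PL32nc86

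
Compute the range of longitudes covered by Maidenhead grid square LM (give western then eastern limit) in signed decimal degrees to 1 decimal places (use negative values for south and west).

40.0, 60.0

Field L=11, M=12: +11·20° lon, +12·10° lat → SW at lon 40°, lat 30°.
Cell spans 20° lon × 10° lat.
west 40.0, east 60.0.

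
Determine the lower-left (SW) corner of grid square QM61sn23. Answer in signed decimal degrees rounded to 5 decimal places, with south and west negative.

31.55417, 153.51667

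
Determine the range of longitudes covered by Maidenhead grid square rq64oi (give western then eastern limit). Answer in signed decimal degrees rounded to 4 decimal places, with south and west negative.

173.1667, 173.2500

Field R=17, Q=16: +17·20° lon, +16·10° lat → SW at lon 160°, lat 70°.
Square 6, 4: +6·2° lon, +4·1° lat → SW at lon 172°, lat 74°.
Subsquare o=14, i=8: +14·0.0833333° lon, +8·0.0416667° lat → SW at lon 173.167°, lat 74.3333°.
Cell spans 0.0833333° lon × 0.0416667° lat.
west 173.1667, east 173.2500.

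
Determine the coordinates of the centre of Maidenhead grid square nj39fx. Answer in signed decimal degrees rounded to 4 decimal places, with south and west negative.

9.9792, 86.4583

Field N=13, J=9: +13·20° lon, +9·10° lat → SW at lon 80°, lat 0°.
Square 3, 9: +3·2° lon, +9·1° lat → SW at lon 86°, lat 9°.
Subsquare f=5, x=23: +5·0.0833333° lon, +23·0.0416667° lat → SW at lon 86.4167°, lat 9.95833°.
Cell spans 0.0833333° lon × 0.0416667° lat. Centre is SW corner plus half of each.
latitude 9.9792, longitude 86.4583.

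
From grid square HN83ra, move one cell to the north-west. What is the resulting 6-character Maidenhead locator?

Longitude subsquare r = 17; −1 → 16 = q.
Latitude subsquare a = 0; +1 → 1 = b.

HN83qb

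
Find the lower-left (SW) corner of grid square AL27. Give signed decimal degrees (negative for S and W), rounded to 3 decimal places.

27.000, -176.000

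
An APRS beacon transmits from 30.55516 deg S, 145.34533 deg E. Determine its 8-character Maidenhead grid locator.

Shift to the Maidenhead origin (180°W, 90°S): lon 325.34533, lat 59.44484.
Field: lon ⌊325.34533/20⌋ = 16 → Q; lat ⌊59.44484/10⌋ = 5 → F.
Square: lon ⌊5.34533/2⌋ = 2; lat ⌊9.44484/1⌋ = 9.
Subsquare: lon ⌊1.34533/0.0833333⌋ = 16 → q; lat ⌊0.44484/0.0416667⌋ = 10 → k.
Extended square: lon ⌊0.01200/0.00833333⌋ = 1; lat ⌊0.02817/0.00416667⌋ = 6.

QF29qk16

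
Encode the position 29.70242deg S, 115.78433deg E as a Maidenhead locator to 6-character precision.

OG70vh

Add 180° to longitude and 90° to latitude: 295.7843, 60.2976.
Field: 295.7843/20 → 14 → O, 60.2976/10 → 6 → G; chars OG.
Square: 15.7843/2 → 7, 0.2976/1 → 0; chars 70.
Subsquare: 1.7843/0.0833333 → 21 → v, 0.2976/0.0416667 → 7 → h; chars vh.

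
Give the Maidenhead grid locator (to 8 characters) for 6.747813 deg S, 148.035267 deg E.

QI43ag40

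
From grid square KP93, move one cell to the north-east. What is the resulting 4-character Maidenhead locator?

LP04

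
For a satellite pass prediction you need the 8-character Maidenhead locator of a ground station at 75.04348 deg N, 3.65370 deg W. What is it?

IQ85eb10

Add 180° to longitude and 90° to latitude: 176.34630, 165.04348.
Field (20°×10°, letters A–R): lon ⌊176.34630/20⌋ = 8 → I; lat ⌊165.04348/10⌋ = 16 → Q.
Square (2°×1°, digits 0–9): lon ⌊16.34630/2⌋ = 8; lat ⌊5.04348/1⌋ = 5.
Subsquare (5′×2.5′, letters a–x): lon ⌊0.34630/0.0833333⌋ = 4 → e; lat ⌊0.04348/0.0416667⌋ = 1 → b.
Extended square (30″×15″, digits 0–9): lon ⌊0.01297/0.00833333⌋ = 1; lat ⌊0.00181/0.00416667⌋ = 0.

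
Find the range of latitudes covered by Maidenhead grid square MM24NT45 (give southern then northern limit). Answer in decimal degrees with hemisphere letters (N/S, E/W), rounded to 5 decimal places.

Field M=12, M=12: +12·20° lon, +12·10° lat → SW at lon 60°, lat 30°.
Square 2, 4: +2·2° lon, +4·1° lat → SW at lon 64°, lat 34°.
Subsquare n=13, t=19: +13·0.0833333° lon, +19·0.0416667° lat → SW at lon 65.0833°, lat 34.7917°.
Extended square 4, 5: +4·0.00833333° lon, +5·0.00416667° lat → SW at lon 65.1167°, lat 34.8125°.
Cell spans 0.00833333° lon × 0.00416667° lat.
south 34.81250° N, north 34.81667° N.

34.81250° N, 34.81667° N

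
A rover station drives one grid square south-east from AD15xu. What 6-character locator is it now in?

AD25at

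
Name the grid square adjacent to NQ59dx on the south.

NQ59dw

Latitude subsquare x = 23; −1 → 22 = w.
The longitude characters are unchanged.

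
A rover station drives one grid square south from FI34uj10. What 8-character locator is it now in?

FI34ui19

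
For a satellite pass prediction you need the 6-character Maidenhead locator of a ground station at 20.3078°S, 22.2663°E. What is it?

KG19dq

Offset from 180°W / 90°S: lon 202.2663°, lat 69.6922°.
Field: 202.2663/20 → 10 → K, 69.6922/10 → 6 → G; chars KG.
Square: 2.2663/2 → 1, 9.6922/1 → 9; chars 19.
Subsquare: 0.2663/0.0833333 → 3 → d, 0.6922/0.0416667 → 16 → q; chars dq.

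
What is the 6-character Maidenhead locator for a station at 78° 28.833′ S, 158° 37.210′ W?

BB01qm

Shift to the Maidenhead origin (180°W, 90°S): lon 21.3798, lat 11.5195.
Field: lon ⌊21.3798/20⌋ = 1 → B; lat ⌊11.5195/10⌋ = 1 → B.
Square: lon ⌊1.3798/2⌋ = 0; lat ⌊1.5195/1⌋ = 1.
Subsquare: lon ⌊1.3798/0.0833333⌋ = 16 → q; lat ⌊0.5195/0.0416667⌋ = 12 → m.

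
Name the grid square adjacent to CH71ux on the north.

CH72ua

Latitude subsquare x = 23; +1 → 24, wraps to 0 = a, carry into square.
Latitude square 1; +1 → 2.
The longitude characters are unchanged.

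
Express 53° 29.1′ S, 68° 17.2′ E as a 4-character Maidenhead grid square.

MD46

Add 180° to longitude and 90° to latitude: 248.29, 36.52.
Field: 248.29/20 → 12 → M, 36.52/10 → 3 → D; chars MD.
Square: 8.29/2 → 4, 6.52/1 → 6; chars 46.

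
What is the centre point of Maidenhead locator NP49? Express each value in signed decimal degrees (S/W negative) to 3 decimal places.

69.500, 89.000

Field N=13, P=15: +13·20° lon, +15·10° lat → SW at lon 80°, lat 60°.
Square 4, 9: +4·2° lon, +9·1° lat → SW at lon 88°, lat 69°.
Cell spans 2° lon × 1° lat. Centre is SW corner plus half of each.
latitude 69.500, longitude 89.000.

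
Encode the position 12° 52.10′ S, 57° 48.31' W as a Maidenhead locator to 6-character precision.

Shift to the Maidenhead origin (180°W, 90°S): lon 122.1948, lat 77.1317.
Field: 122.1948/20 → 6 → G, 77.1317/10 → 7 → H; chars GH.
Square: 2.1948/2 → 1, 7.1317/1 → 7; chars 17.
Subsquare: 0.1948/0.0833333 → 2 → c, 0.1317/0.0416667 → 3 → d; chars cd.

GH17cd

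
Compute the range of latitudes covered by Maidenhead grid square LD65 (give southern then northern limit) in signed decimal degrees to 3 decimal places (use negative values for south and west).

-55.000, -54.000

Field L=11, D=3: +11·20° lon, +3·10° lat → SW at lon 40°, lat -60°.
Square 6, 5: +6·2° lon, +5·1° lat → SW at lon 52°, lat -55°.
Cell spans 2° lon × 1° lat.
south -55.000, north -54.000.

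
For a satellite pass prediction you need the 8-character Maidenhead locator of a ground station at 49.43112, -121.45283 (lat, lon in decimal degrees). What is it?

Offset from 180°W / 90°S: lon 58.54717°, lat 139.43112°.
Field: lon ⌊58.54717/20⌋ = 2 → C; lat ⌊139.43112/10⌋ = 13 → N.
Square: lon ⌊18.54717/2⌋ = 9; lat ⌊9.43112/1⌋ = 9.
Subsquare: lon ⌊0.54717/0.0833333⌋ = 6 → g; lat ⌊0.43112/0.0416667⌋ = 10 → k.
Extended square: lon ⌊0.04717/0.00833333⌋ = 5; lat ⌊0.01445/0.00416667⌋ = 3.

CN99gk53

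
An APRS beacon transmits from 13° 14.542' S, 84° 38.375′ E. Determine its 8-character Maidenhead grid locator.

NH26hs61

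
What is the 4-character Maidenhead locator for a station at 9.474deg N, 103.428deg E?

OJ19

Add 180° to longitude and 90° to latitude: 283.43, 99.47.
Field: lon ⌊283.43/20⌋ = 14 → O; lat ⌊99.47/10⌋ = 9 → J.
Square: lon ⌊3.43/2⌋ = 1; lat ⌊9.47/1⌋ = 9.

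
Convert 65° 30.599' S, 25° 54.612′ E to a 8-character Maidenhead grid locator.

Add 180° to longitude and 90° to latitude: 205.91020, 24.49002.
Field: 205.91020/20 → 10 → K, 24.49002/10 → 2 → C; chars KC.
Square: 5.91020/2 → 2, 4.49002/1 → 4; chars 24.
Subsquare: 1.91020/0.0833333 → 22 → w, 0.49002/0.0416667 → 11 → l; chars wl.
Extended square: 0.07687/0.00833333 → 9, 0.03168/0.00416667 → 7; chars 97.

KC24wl97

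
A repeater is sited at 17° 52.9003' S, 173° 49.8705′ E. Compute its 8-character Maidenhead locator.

Shift to the Maidenhead origin (180°W, 90°S): lon 353.83118, lat 72.11833.
Field: lon ⌊353.83118/20⌋ = 17 → R; lat ⌊72.11833/10⌋ = 7 → H.
Square: lon ⌊13.83118/2⌋ = 6; lat ⌊2.11833/1⌋ = 2.
Subsquare: lon ⌊1.83118/0.0833333⌋ = 21 → v; lat ⌊0.11833/0.0416667⌋ = 2 → c.
Extended square: lon ⌊0.08118/0.00833333⌋ = 9; lat ⌊0.03500/0.00416667⌋ = 8.

RH62vc98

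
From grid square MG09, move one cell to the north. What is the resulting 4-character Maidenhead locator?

Latitude square 9; +1 → 10, wraps to 0, carry into field.
Latitude field G = 6; +1 → 7 = H.
The longitude characters are unchanged.

MH00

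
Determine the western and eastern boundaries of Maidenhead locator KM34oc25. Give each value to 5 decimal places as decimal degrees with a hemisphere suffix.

27.18333° E, 27.19167° E

Field K=10, M=12: +10·20° lon, +12·10° lat → SW at lon 20°, lat 30°.
Square 3, 4: +3·2° lon, +4·1° lat → SW at lon 26°, lat 34°.
Subsquare o=14, c=2: +14·0.0833333° lon, +2·0.0416667° lat → SW at lon 27.1667°, lat 34.0833°.
Extended square 2, 5: +2·0.00833333° lon, +5·0.00416667° lat → SW at lon 27.1833°, lat 34.1042°.
Cell spans 0.00833333° lon × 0.00416667° lat.
west 27.18333° E, east 27.19167° E.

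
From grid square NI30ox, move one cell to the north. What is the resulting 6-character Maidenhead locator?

Latitude subsquare x = 23; +1 → 24, wraps to 0 = a, carry into square.
Latitude square 0; +1 → 1.
The longitude characters are unchanged.

NI31oa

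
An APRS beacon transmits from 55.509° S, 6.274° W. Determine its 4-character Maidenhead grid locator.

ID64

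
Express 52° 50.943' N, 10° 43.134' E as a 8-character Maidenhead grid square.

Add 180° to longitude and 90° to latitude: 190.71890, 142.84905.
Field: 190.71890/20 → 9 → J, 142.84905/10 → 14 → O; chars JO.
Square: 10.71890/2 → 5, 2.84905/1 → 2; chars 52.
Subsquare: 0.71890/0.0833333 → 8 → i, 0.84905/0.0416667 → 20 → u; chars iu.
Extended square: 0.05223/0.00833333 → 6, 0.01572/0.00416667 → 3; chars 63.

JO52iu63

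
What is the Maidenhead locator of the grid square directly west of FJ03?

EJ93

Longitude square 0; −1 → -1, wraps to 9, carry into field.
Longitude field F = 5; −1 → 4 = E.
The latitude characters are unchanged.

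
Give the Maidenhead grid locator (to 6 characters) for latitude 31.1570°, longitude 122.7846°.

Add 180° to longitude and 90° to latitude: 302.7846, 121.1570.
Field: 302.7846/20 → 15 → P, 121.1570/10 → 12 → M; chars PM.
Square: 2.7846/2 → 1, 1.1570/1 → 1; chars 11.
Subsquare: 0.7846/0.0833333 → 9 → j, 0.1570/0.0416667 → 3 → d; chars jd.

PM11jd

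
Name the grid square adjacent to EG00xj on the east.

Longitude subsquare x = 23; +1 → 24, wraps to 0 = a, carry into square.
Longitude square 0; +1 → 1.
The latitude characters are unchanged.

EG10aj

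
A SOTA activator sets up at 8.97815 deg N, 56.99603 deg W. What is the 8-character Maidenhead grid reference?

GJ18mx04

Shift to the Maidenhead origin (180°W, 90°S): lon 123.00397, lat 98.97815.
Field: 123.00397/20 → 6 → G, 98.97815/10 → 9 → J; chars GJ.
Square: 3.00397/2 → 1, 8.97815/1 → 8; chars 18.
Subsquare: 1.00397/0.0833333 → 12 → m, 0.97815/0.0416667 → 23 → x; chars mx.
Extended square: 0.00397/0.00833333 → 0, 0.01982/0.00416667 → 4; chars 04.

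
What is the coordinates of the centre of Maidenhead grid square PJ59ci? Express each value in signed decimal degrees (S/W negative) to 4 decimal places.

9.3542, 130.2083

Field P=15, J=9: +15·20° lon, +9·10° lat → SW at lon 120°, lat 0°.
Square 5, 9: +5·2° lon, +9·1° lat → SW at lon 130°, lat 9°.
Subsquare c=2, i=8: +2·0.0833333° lon, +8·0.0416667° lat → SW at lon 130.167°, lat 9.33333°.
Cell spans 0.0833333° lon × 0.0416667° lat. Centre is SW corner plus half of each.
latitude 9.3542, longitude 130.2083.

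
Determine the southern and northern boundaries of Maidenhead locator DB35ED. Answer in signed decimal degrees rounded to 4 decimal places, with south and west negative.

-74.8750, -74.8333

Field D=3, B=1: +3·20° lon, +1·10° lat → SW at lon -120°, lat -80°.
Square 3, 5: +3·2° lon, +5·1° lat → SW at lon -114°, lat -75°.
Subsquare e=4, d=3: +4·0.0833333° lon, +3·0.0416667° lat → SW at lon -113.667°, lat -74.875°.
Cell spans 0.0833333° lon × 0.0416667° lat.
south -74.8750, north -74.8333.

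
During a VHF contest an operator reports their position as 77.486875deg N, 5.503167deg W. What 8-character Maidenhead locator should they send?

Shift to the Maidenhead origin (180°W, 90°S): lon 174.49683, lat 167.48687.
Field (20°×10°, letters A–R): lon ⌊174.49683/20⌋ = 8 → I; lat ⌊167.48687/10⌋ = 16 → Q.
Square (2°×1°, digits 0–9): lon ⌊14.49683/2⌋ = 7; lat ⌊7.48687/1⌋ = 7.
Subsquare (5′×2.5′, letters a–x): lon ⌊0.49683/0.0833333⌋ = 5 → f; lat ⌊0.48687/0.0416667⌋ = 11 → l.
Extended square (30″×15″, digits 0–9): lon ⌊0.08017/0.00833333⌋ = 9; lat ⌊0.02854/0.00416667⌋ = 6.

IQ77fl96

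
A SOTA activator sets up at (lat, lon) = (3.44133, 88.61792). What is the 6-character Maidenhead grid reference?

NJ43hk

Offset from 180°W / 90°S: lon 268.6179°, lat 93.4413°.
Field: lon ⌊268.6179/20⌋ = 13 → N; lat ⌊93.4413/10⌋ = 9 → J.
Square: lon ⌊8.6179/2⌋ = 4; lat ⌊3.4413/1⌋ = 3.
Subsquare: lon ⌊0.6179/0.0833333⌋ = 7 → h; lat ⌊0.4413/0.0416667⌋ = 10 → k.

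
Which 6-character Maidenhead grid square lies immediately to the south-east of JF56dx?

Longitude subsquare d = 3; +1 → 4 = e.
Latitude subsquare x = 23; −1 → 22 = w.

JF56ew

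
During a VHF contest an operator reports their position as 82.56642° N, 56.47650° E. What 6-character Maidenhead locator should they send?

LR82fn

Shift to the Maidenhead origin (180°W, 90°S): lon 236.4765, lat 172.5664.
Field: 236.4765/20 → 11 → L, 172.5664/10 → 17 → R; chars LR.
Square: 16.4765/2 → 8, 2.5664/1 → 2; chars 82.
Subsquare: 0.4765/0.0833333 → 5 → f, 0.5664/0.0416667 → 13 → n; chars fn.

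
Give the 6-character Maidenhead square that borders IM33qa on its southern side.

IM32qx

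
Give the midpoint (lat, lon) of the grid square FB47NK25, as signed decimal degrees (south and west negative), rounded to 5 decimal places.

Field F=5, B=1: +5·20° lon, +1·10° lat → SW at lon -80°, lat -80°.
Square 4, 7: +4·2° lon, +7·1° lat → SW at lon -72°, lat -73°.
Subsquare n=13, k=10: +13·0.0833333° lon, +10·0.0416667° lat → SW at lon -70.9167°, lat -72.5833°.
Extended square 2, 5: +2·0.00833333° lon, +5·0.00416667° lat → SW at lon -70.9°, lat -72.5625°.
Cell spans 0.00833333° lon × 0.00416667° lat. Centre is SW corner plus half of each.
latitude -72.56042, longitude -70.89583.

-72.56042, -70.89583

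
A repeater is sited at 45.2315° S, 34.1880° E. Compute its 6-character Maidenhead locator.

Offset from 180°W / 90°S: lon 214.1880°, lat 44.7685°.
Field: lon ⌊214.1880/20⌋ = 10 → K; lat ⌊44.7685/10⌋ = 4 → E.
Square: lon ⌊14.1880/2⌋ = 7; lat ⌊4.7685/1⌋ = 4.
Subsquare: lon ⌊0.1880/0.0833333⌋ = 2 → c; lat ⌊0.7685/0.0416667⌋ = 18 → s.

KE74cs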